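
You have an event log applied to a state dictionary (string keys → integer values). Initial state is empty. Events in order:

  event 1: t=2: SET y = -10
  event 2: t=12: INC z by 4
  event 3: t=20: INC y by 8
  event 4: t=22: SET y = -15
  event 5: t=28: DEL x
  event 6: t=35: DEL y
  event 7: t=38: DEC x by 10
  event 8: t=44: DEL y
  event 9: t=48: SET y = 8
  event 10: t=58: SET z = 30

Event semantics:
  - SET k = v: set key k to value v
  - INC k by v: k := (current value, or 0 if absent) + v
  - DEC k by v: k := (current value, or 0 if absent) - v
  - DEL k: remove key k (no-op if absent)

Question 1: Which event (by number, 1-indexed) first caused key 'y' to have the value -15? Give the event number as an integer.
Answer: 4

Derivation:
Looking for first event where y becomes -15:
  event 1: y = -10
  event 2: y = -10
  event 3: y = -2
  event 4: y -2 -> -15  <-- first match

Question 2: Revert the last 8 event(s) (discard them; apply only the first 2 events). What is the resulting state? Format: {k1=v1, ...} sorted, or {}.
Keep first 2 events (discard last 8):
  after event 1 (t=2: SET y = -10): {y=-10}
  after event 2 (t=12: INC z by 4): {y=-10, z=4}

Answer: {y=-10, z=4}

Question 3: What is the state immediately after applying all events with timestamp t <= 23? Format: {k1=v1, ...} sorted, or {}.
Apply events with t <= 23 (4 events):
  after event 1 (t=2: SET y = -10): {y=-10}
  after event 2 (t=12: INC z by 4): {y=-10, z=4}
  after event 3 (t=20: INC y by 8): {y=-2, z=4}
  after event 4 (t=22: SET y = -15): {y=-15, z=4}

Answer: {y=-15, z=4}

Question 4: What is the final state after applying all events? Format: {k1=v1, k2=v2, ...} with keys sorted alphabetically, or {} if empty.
Answer: {x=-10, y=8, z=30}

Derivation:
  after event 1 (t=2: SET y = -10): {y=-10}
  after event 2 (t=12: INC z by 4): {y=-10, z=4}
  after event 3 (t=20: INC y by 8): {y=-2, z=4}
  after event 4 (t=22: SET y = -15): {y=-15, z=4}
  after event 5 (t=28: DEL x): {y=-15, z=4}
  after event 6 (t=35: DEL y): {z=4}
  after event 7 (t=38: DEC x by 10): {x=-10, z=4}
  after event 8 (t=44: DEL y): {x=-10, z=4}
  after event 9 (t=48: SET y = 8): {x=-10, y=8, z=4}
  after event 10 (t=58: SET z = 30): {x=-10, y=8, z=30}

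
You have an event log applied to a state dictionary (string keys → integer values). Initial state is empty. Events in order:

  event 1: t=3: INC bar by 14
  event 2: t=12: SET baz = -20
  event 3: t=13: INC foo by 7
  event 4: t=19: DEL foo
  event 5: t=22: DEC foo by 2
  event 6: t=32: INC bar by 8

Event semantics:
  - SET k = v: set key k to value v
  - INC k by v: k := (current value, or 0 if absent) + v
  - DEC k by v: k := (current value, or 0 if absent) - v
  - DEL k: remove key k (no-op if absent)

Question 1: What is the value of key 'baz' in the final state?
Track key 'baz' through all 6 events:
  event 1 (t=3: INC bar by 14): baz unchanged
  event 2 (t=12: SET baz = -20): baz (absent) -> -20
  event 3 (t=13: INC foo by 7): baz unchanged
  event 4 (t=19: DEL foo): baz unchanged
  event 5 (t=22: DEC foo by 2): baz unchanged
  event 6 (t=32: INC bar by 8): baz unchanged
Final: baz = -20

Answer: -20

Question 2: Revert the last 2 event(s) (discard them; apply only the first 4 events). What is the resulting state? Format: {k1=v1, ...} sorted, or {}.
Keep first 4 events (discard last 2):
  after event 1 (t=3: INC bar by 14): {bar=14}
  after event 2 (t=12: SET baz = -20): {bar=14, baz=-20}
  after event 3 (t=13: INC foo by 7): {bar=14, baz=-20, foo=7}
  after event 4 (t=19: DEL foo): {bar=14, baz=-20}

Answer: {bar=14, baz=-20}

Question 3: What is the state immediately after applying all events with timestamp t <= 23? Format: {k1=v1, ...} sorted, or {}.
Answer: {bar=14, baz=-20, foo=-2}

Derivation:
Apply events with t <= 23 (5 events):
  after event 1 (t=3: INC bar by 14): {bar=14}
  after event 2 (t=12: SET baz = -20): {bar=14, baz=-20}
  after event 3 (t=13: INC foo by 7): {bar=14, baz=-20, foo=7}
  after event 4 (t=19: DEL foo): {bar=14, baz=-20}
  after event 5 (t=22: DEC foo by 2): {bar=14, baz=-20, foo=-2}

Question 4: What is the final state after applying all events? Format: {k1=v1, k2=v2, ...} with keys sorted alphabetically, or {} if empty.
Answer: {bar=22, baz=-20, foo=-2}

Derivation:
  after event 1 (t=3: INC bar by 14): {bar=14}
  after event 2 (t=12: SET baz = -20): {bar=14, baz=-20}
  after event 3 (t=13: INC foo by 7): {bar=14, baz=-20, foo=7}
  after event 4 (t=19: DEL foo): {bar=14, baz=-20}
  after event 5 (t=22: DEC foo by 2): {bar=14, baz=-20, foo=-2}
  after event 6 (t=32: INC bar by 8): {bar=22, baz=-20, foo=-2}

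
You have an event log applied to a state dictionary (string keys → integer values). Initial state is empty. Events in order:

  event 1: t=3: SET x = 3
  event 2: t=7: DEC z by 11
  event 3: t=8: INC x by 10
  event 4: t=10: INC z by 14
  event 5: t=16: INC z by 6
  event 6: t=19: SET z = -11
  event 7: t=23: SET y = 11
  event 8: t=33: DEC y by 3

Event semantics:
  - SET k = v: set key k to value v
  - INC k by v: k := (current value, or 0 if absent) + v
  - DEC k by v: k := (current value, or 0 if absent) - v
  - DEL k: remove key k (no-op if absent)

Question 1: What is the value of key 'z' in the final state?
Answer: -11

Derivation:
Track key 'z' through all 8 events:
  event 1 (t=3: SET x = 3): z unchanged
  event 2 (t=7: DEC z by 11): z (absent) -> -11
  event 3 (t=8: INC x by 10): z unchanged
  event 4 (t=10: INC z by 14): z -11 -> 3
  event 5 (t=16: INC z by 6): z 3 -> 9
  event 6 (t=19: SET z = -11): z 9 -> -11
  event 7 (t=23: SET y = 11): z unchanged
  event 8 (t=33: DEC y by 3): z unchanged
Final: z = -11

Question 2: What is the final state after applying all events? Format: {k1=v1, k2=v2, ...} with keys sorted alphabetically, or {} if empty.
Answer: {x=13, y=8, z=-11}

Derivation:
  after event 1 (t=3: SET x = 3): {x=3}
  after event 2 (t=7: DEC z by 11): {x=3, z=-11}
  after event 3 (t=8: INC x by 10): {x=13, z=-11}
  after event 4 (t=10: INC z by 14): {x=13, z=3}
  after event 5 (t=16: INC z by 6): {x=13, z=9}
  after event 6 (t=19: SET z = -11): {x=13, z=-11}
  after event 7 (t=23: SET y = 11): {x=13, y=11, z=-11}
  after event 8 (t=33: DEC y by 3): {x=13, y=8, z=-11}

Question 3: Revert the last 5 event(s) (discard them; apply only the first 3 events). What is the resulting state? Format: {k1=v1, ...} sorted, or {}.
Keep first 3 events (discard last 5):
  after event 1 (t=3: SET x = 3): {x=3}
  after event 2 (t=7: DEC z by 11): {x=3, z=-11}
  after event 3 (t=8: INC x by 10): {x=13, z=-11}

Answer: {x=13, z=-11}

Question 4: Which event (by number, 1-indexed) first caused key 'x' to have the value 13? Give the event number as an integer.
Looking for first event where x becomes 13:
  event 1: x = 3
  event 2: x = 3
  event 3: x 3 -> 13  <-- first match

Answer: 3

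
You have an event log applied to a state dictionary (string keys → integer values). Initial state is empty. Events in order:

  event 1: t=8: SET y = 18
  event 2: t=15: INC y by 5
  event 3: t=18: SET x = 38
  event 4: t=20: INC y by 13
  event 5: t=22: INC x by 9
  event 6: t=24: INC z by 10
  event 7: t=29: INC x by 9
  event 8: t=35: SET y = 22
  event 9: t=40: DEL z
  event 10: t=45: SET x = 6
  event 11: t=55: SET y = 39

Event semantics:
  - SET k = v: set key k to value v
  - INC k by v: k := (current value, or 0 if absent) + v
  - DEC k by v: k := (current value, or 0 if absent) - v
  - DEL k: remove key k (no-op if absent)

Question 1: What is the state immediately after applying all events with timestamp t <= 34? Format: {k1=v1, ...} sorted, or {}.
Apply events with t <= 34 (7 events):
  after event 1 (t=8: SET y = 18): {y=18}
  after event 2 (t=15: INC y by 5): {y=23}
  after event 3 (t=18: SET x = 38): {x=38, y=23}
  after event 4 (t=20: INC y by 13): {x=38, y=36}
  after event 5 (t=22: INC x by 9): {x=47, y=36}
  after event 6 (t=24: INC z by 10): {x=47, y=36, z=10}
  after event 7 (t=29: INC x by 9): {x=56, y=36, z=10}

Answer: {x=56, y=36, z=10}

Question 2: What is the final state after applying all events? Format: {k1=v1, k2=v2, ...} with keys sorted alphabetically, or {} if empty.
  after event 1 (t=8: SET y = 18): {y=18}
  after event 2 (t=15: INC y by 5): {y=23}
  after event 3 (t=18: SET x = 38): {x=38, y=23}
  after event 4 (t=20: INC y by 13): {x=38, y=36}
  after event 5 (t=22: INC x by 9): {x=47, y=36}
  after event 6 (t=24: INC z by 10): {x=47, y=36, z=10}
  after event 7 (t=29: INC x by 9): {x=56, y=36, z=10}
  after event 8 (t=35: SET y = 22): {x=56, y=22, z=10}
  after event 9 (t=40: DEL z): {x=56, y=22}
  after event 10 (t=45: SET x = 6): {x=6, y=22}
  after event 11 (t=55: SET y = 39): {x=6, y=39}

Answer: {x=6, y=39}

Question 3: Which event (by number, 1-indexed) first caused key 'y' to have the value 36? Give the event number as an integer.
Answer: 4

Derivation:
Looking for first event where y becomes 36:
  event 1: y = 18
  event 2: y = 23
  event 3: y = 23
  event 4: y 23 -> 36  <-- first match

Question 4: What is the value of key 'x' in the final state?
Answer: 6

Derivation:
Track key 'x' through all 11 events:
  event 1 (t=8: SET y = 18): x unchanged
  event 2 (t=15: INC y by 5): x unchanged
  event 3 (t=18: SET x = 38): x (absent) -> 38
  event 4 (t=20: INC y by 13): x unchanged
  event 5 (t=22: INC x by 9): x 38 -> 47
  event 6 (t=24: INC z by 10): x unchanged
  event 7 (t=29: INC x by 9): x 47 -> 56
  event 8 (t=35: SET y = 22): x unchanged
  event 9 (t=40: DEL z): x unchanged
  event 10 (t=45: SET x = 6): x 56 -> 6
  event 11 (t=55: SET y = 39): x unchanged
Final: x = 6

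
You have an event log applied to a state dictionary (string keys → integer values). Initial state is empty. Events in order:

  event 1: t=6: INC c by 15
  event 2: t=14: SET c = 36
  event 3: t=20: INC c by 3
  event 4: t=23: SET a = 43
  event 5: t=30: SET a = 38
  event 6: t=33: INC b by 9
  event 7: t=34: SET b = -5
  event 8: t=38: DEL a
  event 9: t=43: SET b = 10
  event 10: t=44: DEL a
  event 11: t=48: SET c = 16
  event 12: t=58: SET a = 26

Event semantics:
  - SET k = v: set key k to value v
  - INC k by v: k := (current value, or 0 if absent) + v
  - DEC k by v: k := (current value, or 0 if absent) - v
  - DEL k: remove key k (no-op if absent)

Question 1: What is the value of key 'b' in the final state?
Track key 'b' through all 12 events:
  event 1 (t=6: INC c by 15): b unchanged
  event 2 (t=14: SET c = 36): b unchanged
  event 3 (t=20: INC c by 3): b unchanged
  event 4 (t=23: SET a = 43): b unchanged
  event 5 (t=30: SET a = 38): b unchanged
  event 6 (t=33: INC b by 9): b (absent) -> 9
  event 7 (t=34: SET b = -5): b 9 -> -5
  event 8 (t=38: DEL a): b unchanged
  event 9 (t=43: SET b = 10): b -5 -> 10
  event 10 (t=44: DEL a): b unchanged
  event 11 (t=48: SET c = 16): b unchanged
  event 12 (t=58: SET a = 26): b unchanged
Final: b = 10

Answer: 10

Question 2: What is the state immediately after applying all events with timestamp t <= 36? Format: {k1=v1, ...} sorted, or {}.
Answer: {a=38, b=-5, c=39}

Derivation:
Apply events with t <= 36 (7 events):
  after event 1 (t=6: INC c by 15): {c=15}
  after event 2 (t=14: SET c = 36): {c=36}
  after event 3 (t=20: INC c by 3): {c=39}
  after event 4 (t=23: SET a = 43): {a=43, c=39}
  after event 5 (t=30: SET a = 38): {a=38, c=39}
  after event 6 (t=33: INC b by 9): {a=38, b=9, c=39}
  after event 7 (t=34: SET b = -5): {a=38, b=-5, c=39}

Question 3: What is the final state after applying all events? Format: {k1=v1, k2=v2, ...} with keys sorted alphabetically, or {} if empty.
  after event 1 (t=6: INC c by 15): {c=15}
  after event 2 (t=14: SET c = 36): {c=36}
  after event 3 (t=20: INC c by 3): {c=39}
  after event 4 (t=23: SET a = 43): {a=43, c=39}
  after event 5 (t=30: SET a = 38): {a=38, c=39}
  after event 6 (t=33: INC b by 9): {a=38, b=9, c=39}
  after event 7 (t=34: SET b = -5): {a=38, b=-5, c=39}
  after event 8 (t=38: DEL a): {b=-5, c=39}
  after event 9 (t=43: SET b = 10): {b=10, c=39}
  after event 10 (t=44: DEL a): {b=10, c=39}
  after event 11 (t=48: SET c = 16): {b=10, c=16}
  after event 12 (t=58: SET a = 26): {a=26, b=10, c=16}

Answer: {a=26, b=10, c=16}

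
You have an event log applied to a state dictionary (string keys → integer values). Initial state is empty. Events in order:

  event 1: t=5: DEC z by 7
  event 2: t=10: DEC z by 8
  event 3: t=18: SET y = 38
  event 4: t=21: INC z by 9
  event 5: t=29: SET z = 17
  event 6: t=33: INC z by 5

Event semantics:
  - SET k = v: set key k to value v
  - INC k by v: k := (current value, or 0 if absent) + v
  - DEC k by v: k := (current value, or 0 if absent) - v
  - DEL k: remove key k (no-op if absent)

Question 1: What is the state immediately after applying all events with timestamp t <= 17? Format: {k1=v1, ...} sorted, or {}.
Apply events with t <= 17 (2 events):
  after event 1 (t=5: DEC z by 7): {z=-7}
  after event 2 (t=10: DEC z by 8): {z=-15}

Answer: {z=-15}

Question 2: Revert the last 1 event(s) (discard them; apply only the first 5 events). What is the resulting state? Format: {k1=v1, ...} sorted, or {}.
Keep first 5 events (discard last 1):
  after event 1 (t=5: DEC z by 7): {z=-7}
  after event 2 (t=10: DEC z by 8): {z=-15}
  after event 3 (t=18: SET y = 38): {y=38, z=-15}
  after event 4 (t=21: INC z by 9): {y=38, z=-6}
  after event 5 (t=29: SET z = 17): {y=38, z=17}

Answer: {y=38, z=17}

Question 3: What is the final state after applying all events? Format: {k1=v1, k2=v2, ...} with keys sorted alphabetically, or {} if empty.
  after event 1 (t=5: DEC z by 7): {z=-7}
  after event 2 (t=10: DEC z by 8): {z=-15}
  after event 3 (t=18: SET y = 38): {y=38, z=-15}
  after event 4 (t=21: INC z by 9): {y=38, z=-6}
  after event 5 (t=29: SET z = 17): {y=38, z=17}
  after event 6 (t=33: INC z by 5): {y=38, z=22}

Answer: {y=38, z=22}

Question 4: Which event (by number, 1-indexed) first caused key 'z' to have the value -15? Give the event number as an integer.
Looking for first event where z becomes -15:
  event 1: z = -7
  event 2: z -7 -> -15  <-- first match

Answer: 2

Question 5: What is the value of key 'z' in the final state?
Track key 'z' through all 6 events:
  event 1 (t=5: DEC z by 7): z (absent) -> -7
  event 2 (t=10: DEC z by 8): z -7 -> -15
  event 3 (t=18: SET y = 38): z unchanged
  event 4 (t=21: INC z by 9): z -15 -> -6
  event 5 (t=29: SET z = 17): z -6 -> 17
  event 6 (t=33: INC z by 5): z 17 -> 22
Final: z = 22

Answer: 22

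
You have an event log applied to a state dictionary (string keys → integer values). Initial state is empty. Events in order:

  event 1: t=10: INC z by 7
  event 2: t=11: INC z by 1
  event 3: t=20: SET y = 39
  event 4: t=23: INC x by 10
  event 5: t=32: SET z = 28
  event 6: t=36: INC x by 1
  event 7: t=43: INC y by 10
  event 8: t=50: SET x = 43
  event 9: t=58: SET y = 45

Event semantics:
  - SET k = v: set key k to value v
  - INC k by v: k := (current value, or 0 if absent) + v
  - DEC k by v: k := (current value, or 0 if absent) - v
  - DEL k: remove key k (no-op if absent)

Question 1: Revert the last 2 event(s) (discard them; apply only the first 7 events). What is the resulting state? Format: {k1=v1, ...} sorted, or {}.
Answer: {x=11, y=49, z=28}

Derivation:
Keep first 7 events (discard last 2):
  after event 1 (t=10: INC z by 7): {z=7}
  after event 2 (t=11: INC z by 1): {z=8}
  after event 3 (t=20: SET y = 39): {y=39, z=8}
  after event 4 (t=23: INC x by 10): {x=10, y=39, z=8}
  after event 5 (t=32: SET z = 28): {x=10, y=39, z=28}
  after event 6 (t=36: INC x by 1): {x=11, y=39, z=28}
  after event 7 (t=43: INC y by 10): {x=11, y=49, z=28}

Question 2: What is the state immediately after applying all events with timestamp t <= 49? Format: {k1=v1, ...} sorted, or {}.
Answer: {x=11, y=49, z=28}

Derivation:
Apply events with t <= 49 (7 events):
  after event 1 (t=10: INC z by 7): {z=7}
  after event 2 (t=11: INC z by 1): {z=8}
  after event 3 (t=20: SET y = 39): {y=39, z=8}
  after event 4 (t=23: INC x by 10): {x=10, y=39, z=8}
  after event 5 (t=32: SET z = 28): {x=10, y=39, z=28}
  after event 6 (t=36: INC x by 1): {x=11, y=39, z=28}
  after event 7 (t=43: INC y by 10): {x=11, y=49, z=28}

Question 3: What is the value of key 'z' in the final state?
Answer: 28

Derivation:
Track key 'z' through all 9 events:
  event 1 (t=10: INC z by 7): z (absent) -> 7
  event 2 (t=11: INC z by 1): z 7 -> 8
  event 3 (t=20: SET y = 39): z unchanged
  event 4 (t=23: INC x by 10): z unchanged
  event 5 (t=32: SET z = 28): z 8 -> 28
  event 6 (t=36: INC x by 1): z unchanged
  event 7 (t=43: INC y by 10): z unchanged
  event 8 (t=50: SET x = 43): z unchanged
  event 9 (t=58: SET y = 45): z unchanged
Final: z = 28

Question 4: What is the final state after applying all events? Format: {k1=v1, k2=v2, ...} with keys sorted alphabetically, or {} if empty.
  after event 1 (t=10: INC z by 7): {z=7}
  after event 2 (t=11: INC z by 1): {z=8}
  after event 3 (t=20: SET y = 39): {y=39, z=8}
  after event 4 (t=23: INC x by 10): {x=10, y=39, z=8}
  after event 5 (t=32: SET z = 28): {x=10, y=39, z=28}
  after event 6 (t=36: INC x by 1): {x=11, y=39, z=28}
  after event 7 (t=43: INC y by 10): {x=11, y=49, z=28}
  after event 8 (t=50: SET x = 43): {x=43, y=49, z=28}
  after event 9 (t=58: SET y = 45): {x=43, y=45, z=28}

Answer: {x=43, y=45, z=28}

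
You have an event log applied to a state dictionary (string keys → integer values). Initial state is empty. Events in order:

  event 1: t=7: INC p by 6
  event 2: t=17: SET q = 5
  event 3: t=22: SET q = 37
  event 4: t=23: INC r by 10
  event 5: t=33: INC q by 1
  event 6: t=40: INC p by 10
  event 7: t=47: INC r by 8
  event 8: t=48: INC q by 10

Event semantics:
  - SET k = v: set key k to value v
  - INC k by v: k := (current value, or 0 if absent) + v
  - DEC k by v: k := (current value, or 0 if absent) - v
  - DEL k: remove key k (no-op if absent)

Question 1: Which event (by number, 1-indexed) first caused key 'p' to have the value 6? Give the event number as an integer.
Looking for first event where p becomes 6:
  event 1: p (absent) -> 6  <-- first match

Answer: 1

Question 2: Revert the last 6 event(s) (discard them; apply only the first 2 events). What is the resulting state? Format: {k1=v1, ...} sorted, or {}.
Answer: {p=6, q=5}

Derivation:
Keep first 2 events (discard last 6):
  after event 1 (t=7: INC p by 6): {p=6}
  after event 2 (t=17: SET q = 5): {p=6, q=5}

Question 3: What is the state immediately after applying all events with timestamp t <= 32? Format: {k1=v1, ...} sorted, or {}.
Answer: {p=6, q=37, r=10}

Derivation:
Apply events with t <= 32 (4 events):
  after event 1 (t=7: INC p by 6): {p=6}
  after event 2 (t=17: SET q = 5): {p=6, q=5}
  after event 3 (t=22: SET q = 37): {p=6, q=37}
  after event 4 (t=23: INC r by 10): {p=6, q=37, r=10}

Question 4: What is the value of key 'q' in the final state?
Answer: 48

Derivation:
Track key 'q' through all 8 events:
  event 1 (t=7: INC p by 6): q unchanged
  event 2 (t=17: SET q = 5): q (absent) -> 5
  event 3 (t=22: SET q = 37): q 5 -> 37
  event 4 (t=23: INC r by 10): q unchanged
  event 5 (t=33: INC q by 1): q 37 -> 38
  event 6 (t=40: INC p by 10): q unchanged
  event 7 (t=47: INC r by 8): q unchanged
  event 8 (t=48: INC q by 10): q 38 -> 48
Final: q = 48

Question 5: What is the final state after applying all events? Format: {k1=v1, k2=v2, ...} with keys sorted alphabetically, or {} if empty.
Answer: {p=16, q=48, r=18}

Derivation:
  after event 1 (t=7: INC p by 6): {p=6}
  after event 2 (t=17: SET q = 5): {p=6, q=5}
  after event 3 (t=22: SET q = 37): {p=6, q=37}
  after event 4 (t=23: INC r by 10): {p=6, q=37, r=10}
  after event 5 (t=33: INC q by 1): {p=6, q=38, r=10}
  after event 6 (t=40: INC p by 10): {p=16, q=38, r=10}
  after event 7 (t=47: INC r by 8): {p=16, q=38, r=18}
  after event 8 (t=48: INC q by 10): {p=16, q=48, r=18}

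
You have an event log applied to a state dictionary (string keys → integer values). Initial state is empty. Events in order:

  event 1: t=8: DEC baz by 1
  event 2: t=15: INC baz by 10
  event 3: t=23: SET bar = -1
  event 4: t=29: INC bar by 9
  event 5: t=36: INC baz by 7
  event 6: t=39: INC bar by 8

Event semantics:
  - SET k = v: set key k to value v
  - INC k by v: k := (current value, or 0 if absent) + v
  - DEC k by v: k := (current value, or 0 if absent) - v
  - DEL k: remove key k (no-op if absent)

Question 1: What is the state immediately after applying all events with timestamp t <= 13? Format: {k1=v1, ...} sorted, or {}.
Answer: {baz=-1}

Derivation:
Apply events with t <= 13 (1 events):
  after event 1 (t=8: DEC baz by 1): {baz=-1}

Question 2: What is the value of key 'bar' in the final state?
Answer: 16

Derivation:
Track key 'bar' through all 6 events:
  event 1 (t=8: DEC baz by 1): bar unchanged
  event 2 (t=15: INC baz by 10): bar unchanged
  event 3 (t=23: SET bar = -1): bar (absent) -> -1
  event 4 (t=29: INC bar by 9): bar -1 -> 8
  event 5 (t=36: INC baz by 7): bar unchanged
  event 6 (t=39: INC bar by 8): bar 8 -> 16
Final: bar = 16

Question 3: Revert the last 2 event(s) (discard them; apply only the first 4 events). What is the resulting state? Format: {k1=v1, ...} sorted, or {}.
Answer: {bar=8, baz=9}

Derivation:
Keep first 4 events (discard last 2):
  after event 1 (t=8: DEC baz by 1): {baz=-1}
  after event 2 (t=15: INC baz by 10): {baz=9}
  after event 3 (t=23: SET bar = -1): {bar=-1, baz=9}
  after event 4 (t=29: INC bar by 9): {bar=8, baz=9}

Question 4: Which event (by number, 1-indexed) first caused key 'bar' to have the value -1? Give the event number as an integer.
Looking for first event where bar becomes -1:
  event 3: bar (absent) -> -1  <-- first match

Answer: 3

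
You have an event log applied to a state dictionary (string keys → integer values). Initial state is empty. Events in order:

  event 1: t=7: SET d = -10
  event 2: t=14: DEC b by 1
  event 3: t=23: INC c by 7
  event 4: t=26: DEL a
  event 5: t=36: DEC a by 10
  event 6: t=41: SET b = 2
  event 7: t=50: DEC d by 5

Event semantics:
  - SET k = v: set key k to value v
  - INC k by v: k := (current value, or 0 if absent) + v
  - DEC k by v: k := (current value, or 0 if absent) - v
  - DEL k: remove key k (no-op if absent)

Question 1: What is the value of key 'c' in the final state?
Track key 'c' through all 7 events:
  event 1 (t=7: SET d = -10): c unchanged
  event 2 (t=14: DEC b by 1): c unchanged
  event 3 (t=23: INC c by 7): c (absent) -> 7
  event 4 (t=26: DEL a): c unchanged
  event 5 (t=36: DEC a by 10): c unchanged
  event 6 (t=41: SET b = 2): c unchanged
  event 7 (t=50: DEC d by 5): c unchanged
Final: c = 7

Answer: 7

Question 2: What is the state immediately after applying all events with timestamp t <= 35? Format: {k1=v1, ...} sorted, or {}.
Answer: {b=-1, c=7, d=-10}

Derivation:
Apply events with t <= 35 (4 events):
  after event 1 (t=7: SET d = -10): {d=-10}
  after event 2 (t=14: DEC b by 1): {b=-1, d=-10}
  after event 3 (t=23: INC c by 7): {b=-1, c=7, d=-10}
  after event 4 (t=26: DEL a): {b=-1, c=7, d=-10}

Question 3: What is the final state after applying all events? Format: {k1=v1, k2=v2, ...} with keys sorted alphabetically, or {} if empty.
  after event 1 (t=7: SET d = -10): {d=-10}
  after event 2 (t=14: DEC b by 1): {b=-1, d=-10}
  after event 3 (t=23: INC c by 7): {b=-1, c=7, d=-10}
  after event 4 (t=26: DEL a): {b=-1, c=7, d=-10}
  after event 5 (t=36: DEC a by 10): {a=-10, b=-1, c=7, d=-10}
  after event 6 (t=41: SET b = 2): {a=-10, b=2, c=7, d=-10}
  after event 7 (t=50: DEC d by 5): {a=-10, b=2, c=7, d=-15}

Answer: {a=-10, b=2, c=7, d=-15}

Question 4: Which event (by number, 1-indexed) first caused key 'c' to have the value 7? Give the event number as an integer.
Looking for first event where c becomes 7:
  event 3: c (absent) -> 7  <-- first match

Answer: 3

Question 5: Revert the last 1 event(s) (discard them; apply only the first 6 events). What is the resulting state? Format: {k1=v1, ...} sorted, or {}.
Keep first 6 events (discard last 1):
  after event 1 (t=7: SET d = -10): {d=-10}
  after event 2 (t=14: DEC b by 1): {b=-1, d=-10}
  after event 3 (t=23: INC c by 7): {b=-1, c=7, d=-10}
  after event 4 (t=26: DEL a): {b=-1, c=7, d=-10}
  after event 5 (t=36: DEC a by 10): {a=-10, b=-1, c=7, d=-10}
  after event 6 (t=41: SET b = 2): {a=-10, b=2, c=7, d=-10}

Answer: {a=-10, b=2, c=7, d=-10}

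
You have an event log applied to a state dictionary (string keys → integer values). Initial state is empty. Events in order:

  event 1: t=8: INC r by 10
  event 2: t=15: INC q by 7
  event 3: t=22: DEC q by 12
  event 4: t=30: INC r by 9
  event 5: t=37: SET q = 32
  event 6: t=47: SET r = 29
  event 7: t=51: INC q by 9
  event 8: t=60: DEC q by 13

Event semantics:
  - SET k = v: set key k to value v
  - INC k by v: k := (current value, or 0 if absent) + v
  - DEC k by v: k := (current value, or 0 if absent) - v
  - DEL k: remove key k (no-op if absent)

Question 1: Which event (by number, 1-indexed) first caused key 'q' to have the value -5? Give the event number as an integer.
Answer: 3

Derivation:
Looking for first event where q becomes -5:
  event 2: q = 7
  event 3: q 7 -> -5  <-- first match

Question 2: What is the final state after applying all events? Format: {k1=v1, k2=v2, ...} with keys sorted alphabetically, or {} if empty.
  after event 1 (t=8: INC r by 10): {r=10}
  after event 2 (t=15: INC q by 7): {q=7, r=10}
  after event 3 (t=22: DEC q by 12): {q=-5, r=10}
  after event 4 (t=30: INC r by 9): {q=-5, r=19}
  after event 5 (t=37: SET q = 32): {q=32, r=19}
  after event 6 (t=47: SET r = 29): {q=32, r=29}
  after event 7 (t=51: INC q by 9): {q=41, r=29}
  after event 8 (t=60: DEC q by 13): {q=28, r=29}

Answer: {q=28, r=29}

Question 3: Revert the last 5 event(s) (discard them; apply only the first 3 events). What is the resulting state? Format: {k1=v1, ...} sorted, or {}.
Answer: {q=-5, r=10}

Derivation:
Keep first 3 events (discard last 5):
  after event 1 (t=8: INC r by 10): {r=10}
  after event 2 (t=15: INC q by 7): {q=7, r=10}
  after event 3 (t=22: DEC q by 12): {q=-5, r=10}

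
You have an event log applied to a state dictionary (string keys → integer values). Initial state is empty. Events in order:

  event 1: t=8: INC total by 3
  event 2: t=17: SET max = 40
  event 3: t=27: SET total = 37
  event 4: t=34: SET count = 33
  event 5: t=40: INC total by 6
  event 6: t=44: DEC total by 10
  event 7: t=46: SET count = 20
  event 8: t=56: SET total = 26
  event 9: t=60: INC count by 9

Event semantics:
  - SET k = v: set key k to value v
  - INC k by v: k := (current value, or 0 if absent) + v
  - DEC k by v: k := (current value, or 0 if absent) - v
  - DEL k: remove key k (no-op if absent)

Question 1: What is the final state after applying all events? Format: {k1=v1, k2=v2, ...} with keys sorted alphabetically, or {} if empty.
  after event 1 (t=8: INC total by 3): {total=3}
  after event 2 (t=17: SET max = 40): {max=40, total=3}
  after event 3 (t=27: SET total = 37): {max=40, total=37}
  after event 4 (t=34: SET count = 33): {count=33, max=40, total=37}
  after event 5 (t=40: INC total by 6): {count=33, max=40, total=43}
  after event 6 (t=44: DEC total by 10): {count=33, max=40, total=33}
  after event 7 (t=46: SET count = 20): {count=20, max=40, total=33}
  after event 8 (t=56: SET total = 26): {count=20, max=40, total=26}
  after event 9 (t=60: INC count by 9): {count=29, max=40, total=26}

Answer: {count=29, max=40, total=26}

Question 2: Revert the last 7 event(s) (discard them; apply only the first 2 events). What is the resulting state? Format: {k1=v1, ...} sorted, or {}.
Answer: {max=40, total=3}

Derivation:
Keep first 2 events (discard last 7):
  after event 1 (t=8: INC total by 3): {total=3}
  after event 2 (t=17: SET max = 40): {max=40, total=3}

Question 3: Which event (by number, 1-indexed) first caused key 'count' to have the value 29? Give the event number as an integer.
Looking for first event where count becomes 29:
  event 4: count = 33
  event 5: count = 33
  event 6: count = 33
  event 7: count = 20
  event 8: count = 20
  event 9: count 20 -> 29  <-- first match

Answer: 9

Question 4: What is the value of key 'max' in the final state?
Track key 'max' through all 9 events:
  event 1 (t=8: INC total by 3): max unchanged
  event 2 (t=17: SET max = 40): max (absent) -> 40
  event 3 (t=27: SET total = 37): max unchanged
  event 4 (t=34: SET count = 33): max unchanged
  event 5 (t=40: INC total by 6): max unchanged
  event 6 (t=44: DEC total by 10): max unchanged
  event 7 (t=46: SET count = 20): max unchanged
  event 8 (t=56: SET total = 26): max unchanged
  event 9 (t=60: INC count by 9): max unchanged
Final: max = 40

Answer: 40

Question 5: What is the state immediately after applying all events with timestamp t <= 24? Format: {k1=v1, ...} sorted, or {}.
Apply events with t <= 24 (2 events):
  after event 1 (t=8: INC total by 3): {total=3}
  after event 2 (t=17: SET max = 40): {max=40, total=3}

Answer: {max=40, total=3}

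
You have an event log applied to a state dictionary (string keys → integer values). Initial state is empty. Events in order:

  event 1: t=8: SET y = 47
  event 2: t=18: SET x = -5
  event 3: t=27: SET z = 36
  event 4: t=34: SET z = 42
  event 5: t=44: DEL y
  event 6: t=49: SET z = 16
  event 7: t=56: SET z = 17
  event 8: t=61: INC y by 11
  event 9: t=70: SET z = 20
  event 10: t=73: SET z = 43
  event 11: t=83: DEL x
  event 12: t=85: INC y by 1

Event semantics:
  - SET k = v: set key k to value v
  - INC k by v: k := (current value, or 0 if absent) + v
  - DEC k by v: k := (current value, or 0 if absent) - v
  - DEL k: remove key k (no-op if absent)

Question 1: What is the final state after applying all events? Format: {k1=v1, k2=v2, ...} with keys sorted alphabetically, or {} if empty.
  after event 1 (t=8: SET y = 47): {y=47}
  after event 2 (t=18: SET x = -5): {x=-5, y=47}
  after event 3 (t=27: SET z = 36): {x=-5, y=47, z=36}
  after event 4 (t=34: SET z = 42): {x=-5, y=47, z=42}
  after event 5 (t=44: DEL y): {x=-5, z=42}
  after event 6 (t=49: SET z = 16): {x=-5, z=16}
  after event 7 (t=56: SET z = 17): {x=-5, z=17}
  after event 8 (t=61: INC y by 11): {x=-5, y=11, z=17}
  after event 9 (t=70: SET z = 20): {x=-5, y=11, z=20}
  after event 10 (t=73: SET z = 43): {x=-5, y=11, z=43}
  after event 11 (t=83: DEL x): {y=11, z=43}
  after event 12 (t=85: INC y by 1): {y=12, z=43}

Answer: {y=12, z=43}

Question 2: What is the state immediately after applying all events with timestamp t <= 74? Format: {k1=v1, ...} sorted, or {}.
Apply events with t <= 74 (10 events):
  after event 1 (t=8: SET y = 47): {y=47}
  after event 2 (t=18: SET x = -5): {x=-5, y=47}
  after event 3 (t=27: SET z = 36): {x=-5, y=47, z=36}
  after event 4 (t=34: SET z = 42): {x=-5, y=47, z=42}
  after event 5 (t=44: DEL y): {x=-5, z=42}
  after event 6 (t=49: SET z = 16): {x=-5, z=16}
  after event 7 (t=56: SET z = 17): {x=-5, z=17}
  after event 8 (t=61: INC y by 11): {x=-5, y=11, z=17}
  after event 9 (t=70: SET z = 20): {x=-5, y=11, z=20}
  after event 10 (t=73: SET z = 43): {x=-5, y=11, z=43}

Answer: {x=-5, y=11, z=43}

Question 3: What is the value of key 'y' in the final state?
Answer: 12

Derivation:
Track key 'y' through all 12 events:
  event 1 (t=8: SET y = 47): y (absent) -> 47
  event 2 (t=18: SET x = -5): y unchanged
  event 3 (t=27: SET z = 36): y unchanged
  event 4 (t=34: SET z = 42): y unchanged
  event 5 (t=44: DEL y): y 47 -> (absent)
  event 6 (t=49: SET z = 16): y unchanged
  event 7 (t=56: SET z = 17): y unchanged
  event 8 (t=61: INC y by 11): y (absent) -> 11
  event 9 (t=70: SET z = 20): y unchanged
  event 10 (t=73: SET z = 43): y unchanged
  event 11 (t=83: DEL x): y unchanged
  event 12 (t=85: INC y by 1): y 11 -> 12
Final: y = 12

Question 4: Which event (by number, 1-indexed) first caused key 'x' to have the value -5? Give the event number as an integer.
Looking for first event where x becomes -5:
  event 2: x (absent) -> -5  <-- first match

Answer: 2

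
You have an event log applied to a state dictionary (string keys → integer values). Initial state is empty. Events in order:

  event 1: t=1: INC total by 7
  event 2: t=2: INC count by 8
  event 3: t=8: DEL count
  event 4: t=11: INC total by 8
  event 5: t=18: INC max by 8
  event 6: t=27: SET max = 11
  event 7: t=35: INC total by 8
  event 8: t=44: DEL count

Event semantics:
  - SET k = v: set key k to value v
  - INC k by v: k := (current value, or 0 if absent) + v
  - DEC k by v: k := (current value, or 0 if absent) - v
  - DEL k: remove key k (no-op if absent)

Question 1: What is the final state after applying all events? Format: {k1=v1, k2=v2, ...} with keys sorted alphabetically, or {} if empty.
  after event 1 (t=1: INC total by 7): {total=7}
  after event 2 (t=2: INC count by 8): {count=8, total=7}
  after event 3 (t=8: DEL count): {total=7}
  after event 4 (t=11: INC total by 8): {total=15}
  after event 5 (t=18: INC max by 8): {max=8, total=15}
  after event 6 (t=27: SET max = 11): {max=11, total=15}
  after event 7 (t=35: INC total by 8): {max=11, total=23}
  after event 8 (t=44: DEL count): {max=11, total=23}

Answer: {max=11, total=23}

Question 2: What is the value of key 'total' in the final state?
Track key 'total' through all 8 events:
  event 1 (t=1: INC total by 7): total (absent) -> 7
  event 2 (t=2: INC count by 8): total unchanged
  event 3 (t=8: DEL count): total unchanged
  event 4 (t=11: INC total by 8): total 7 -> 15
  event 5 (t=18: INC max by 8): total unchanged
  event 6 (t=27: SET max = 11): total unchanged
  event 7 (t=35: INC total by 8): total 15 -> 23
  event 8 (t=44: DEL count): total unchanged
Final: total = 23

Answer: 23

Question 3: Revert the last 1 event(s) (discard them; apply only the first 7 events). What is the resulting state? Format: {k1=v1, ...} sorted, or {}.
Keep first 7 events (discard last 1):
  after event 1 (t=1: INC total by 7): {total=7}
  after event 2 (t=2: INC count by 8): {count=8, total=7}
  after event 3 (t=8: DEL count): {total=7}
  after event 4 (t=11: INC total by 8): {total=15}
  after event 5 (t=18: INC max by 8): {max=8, total=15}
  after event 6 (t=27: SET max = 11): {max=11, total=15}
  after event 7 (t=35: INC total by 8): {max=11, total=23}

Answer: {max=11, total=23}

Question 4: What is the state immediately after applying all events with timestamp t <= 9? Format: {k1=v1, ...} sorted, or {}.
Apply events with t <= 9 (3 events):
  after event 1 (t=1: INC total by 7): {total=7}
  after event 2 (t=2: INC count by 8): {count=8, total=7}
  after event 3 (t=8: DEL count): {total=7}

Answer: {total=7}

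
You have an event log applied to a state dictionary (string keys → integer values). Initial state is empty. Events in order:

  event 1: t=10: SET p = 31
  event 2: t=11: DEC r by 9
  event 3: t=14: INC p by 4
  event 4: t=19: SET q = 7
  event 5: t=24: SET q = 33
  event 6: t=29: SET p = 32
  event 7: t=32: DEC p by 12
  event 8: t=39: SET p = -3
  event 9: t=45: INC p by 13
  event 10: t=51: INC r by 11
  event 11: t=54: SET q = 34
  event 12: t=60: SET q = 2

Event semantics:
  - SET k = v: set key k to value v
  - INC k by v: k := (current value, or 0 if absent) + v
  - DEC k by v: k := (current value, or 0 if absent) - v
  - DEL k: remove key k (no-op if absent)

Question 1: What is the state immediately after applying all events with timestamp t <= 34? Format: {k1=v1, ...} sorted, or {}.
Answer: {p=20, q=33, r=-9}

Derivation:
Apply events with t <= 34 (7 events):
  after event 1 (t=10: SET p = 31): {p=31}
  after event 2 (t=11: DEC r by 9): {p=31, r=-9}
  after event 3 (t=14: INC p by 4): {p=35, r=-9}
  after event 4 (t=19: SET q = 7): {p=35, q=7, r=-9}
  after event 5 (t=24: SET q = 33): {p=35, q=33, r=-9}
  after event 6 (t=29: SET p = 32): {p=32, q=33, r=-9}
  after event 7 (t=32: DEC p by 12): {p=20, q=33, r=-9}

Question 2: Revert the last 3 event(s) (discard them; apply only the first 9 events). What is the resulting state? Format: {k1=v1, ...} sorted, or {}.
Answer: {p=10, q=33, r=-9}

Derivation:
Keep first 9 events (discard last 3):
  after event 1 (t=10: SET p = 31): {p=31}
  after event 2 (t=11: DEC r by 9): {p=31, r=-9}
  after event 3 (t=14: INC p by 4): {p=35, r=-9}
  after event 4 (t=19: SET q = 7): {p=35, q=7, r=-9}
  after event 5 (t=24: SET q = 33): {p=35, q=33, r=-9}
  after event 6 (t=29: SET p = 32): {p=32, q=33, r=-9}
  after event 7 (t=32: DEC p by 12): {p=20, q=33, r=-9}
  after event 8 (t=39: SET p = -3): {p=-3, q=33, r=-9}
  after event 9 (t=45: INC p by 13): {p=10, q=33, r=-9}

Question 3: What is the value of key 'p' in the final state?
Track key 'p' through all 12 events:
  event 1 (t=10: SET p = 31): p (absent) -> 31
  event 2 (t=11: DEC r by 9): p unchanged
  event 3 (t=14: INC p by 4): p 31 -> 35
  event 4 (t=19: SET q = 7): p unchanged
  event 5 (t=24: SET q = 33): p unchanged
  event 6 (t=29: SET p = 32): p 35 -> 32
  event 7 (t=32: DEC p by 12): p 32 -> 20
  event 8 (t=39: SET p = -3): p 20 -> -3
  event 9 (t=45: INC p by 13): p -3 -> 10
  event 10 (t=51: INC r by 11): p unchanged
  event 11 (t=54: SET q = 34): p unchanged
  event 12 (t=60: SET q = 2): p unchanged
Final: p = 10

Answer: 10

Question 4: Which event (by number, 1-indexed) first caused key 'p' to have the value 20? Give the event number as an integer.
Looking for first event where p becomes 20:
  event 1: p = 31
  event 2: p = 31
  event 3: p = 35
  event 4: p = 35
  event 5: p = 35
  event 6: p = 32
  event 7: p 32 -> 20  <-- first match

Answer: 7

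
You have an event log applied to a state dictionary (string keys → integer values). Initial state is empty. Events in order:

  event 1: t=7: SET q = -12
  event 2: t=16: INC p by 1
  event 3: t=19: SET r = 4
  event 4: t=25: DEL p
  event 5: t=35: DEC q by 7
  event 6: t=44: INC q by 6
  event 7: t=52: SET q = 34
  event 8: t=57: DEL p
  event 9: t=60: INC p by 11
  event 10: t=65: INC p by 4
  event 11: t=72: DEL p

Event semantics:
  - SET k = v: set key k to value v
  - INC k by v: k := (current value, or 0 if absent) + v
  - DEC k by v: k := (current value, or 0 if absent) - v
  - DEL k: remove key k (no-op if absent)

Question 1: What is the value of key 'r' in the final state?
Answer: 4

Derivation:
Track key 'r' through all 11 events:
  event 1 (t=7: SET q = -12): r unchanged
  event 2 (t=16: INC p by 1): r unchanged
  event 3 (t=19: SET r = 4): r (absent) -> 4
  event 4 (t=25: DEL p): r unchanged
  event 5 (t=35: DEC q by 7): r unchanged
  event 6 (t=44: INC q by 6): r unchanged
  event 7 (t=52: SET q = 34): r unchanged
  event 8 (t=57: DEL p): r unchanged
  event 9 (t=60: INC p by 11): r unchanged
  event 10 (t=65: INC p by 4): r unchanged
  event 11 (t=72: DEL p): r unchanged
Final: r = 4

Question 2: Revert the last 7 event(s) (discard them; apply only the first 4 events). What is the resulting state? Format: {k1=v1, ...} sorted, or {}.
Keep first 4 events (discard last 7):
  after event 1 (t=7: SET q = -12): {q=-12}
  after event 2 (t=16: INC p by 1): {p=1, q=-12}
  after event 3 (t=19: SET r = 4): {p=1, q=-12, r=4}
  after event 4 (t=25: DEL p): {q=-12, r=4}

Answer: {q=-12, r=4}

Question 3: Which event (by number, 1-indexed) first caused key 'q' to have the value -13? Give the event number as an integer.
Answer: 6

Derivation:
Looking for first event where q becomes -13:
  event 1: q = -12
  event 2: q = -12
  event 3: q = -12
  event 4: q = -12
  event 5: q = -19
  event 6: q -19 -> -13  <-- first match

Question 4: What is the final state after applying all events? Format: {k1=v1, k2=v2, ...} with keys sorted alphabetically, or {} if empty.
  after event 1 (t=7: SET q = -12): {q=-12}
  after event 2 (t=16: INC p by 1): {p=1, q=-12}
  after event 3 (t=19: SET r = 4): {p=1, q=-12, r=4}
  after event 4 (t=25: DEL p): {q=-12, r=4}
  after event 5 (t=35: DEC q by 7): {q=-19, r=4}
  after event 6 (t=44: INC q by 6): {q=-13, r=4}
  after event 7 (t=52: SET q = 34): {q=34, r=4}
  after event 8 (t=57: DEL p): {q=34, r=4}
  after event 9 (t=60: INC p by 11): {p=11, q=34, r=4}
  after event 10 (t=65: INC p by 4): {p=15, q=34, r=4}
  after event 11 (t=72: DEL p): {q=34, r=4}

Answer: {q=34, r=4}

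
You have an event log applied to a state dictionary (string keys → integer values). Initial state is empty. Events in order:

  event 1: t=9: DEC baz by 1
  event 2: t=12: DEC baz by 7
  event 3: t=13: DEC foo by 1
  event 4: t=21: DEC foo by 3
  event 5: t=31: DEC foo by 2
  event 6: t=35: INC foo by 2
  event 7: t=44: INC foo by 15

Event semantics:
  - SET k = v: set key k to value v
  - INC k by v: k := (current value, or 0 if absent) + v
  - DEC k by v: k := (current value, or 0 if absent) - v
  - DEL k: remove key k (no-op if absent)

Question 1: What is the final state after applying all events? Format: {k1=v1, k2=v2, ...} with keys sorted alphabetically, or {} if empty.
Answer: {baz=-8, foo=11}

Derivation:
  after event 1 (t=9: DEC baz by 1): {baz=-1}
  after event 2 (t=12: DEC baz by 7): {baz=-8}
  after event 3 (t=13: DEC foo by 1): {baz=-8, foo=-1}
  after event 4 (t=21: DEC foo by 3): {baz=-8, foo=-4}
  after event 5 (t=31: DEC foo by 2): {baz=-8, foo=-6}
  after event 6 (t=35: INC foo by 2): {baz=-8, foo=-4}
  after event 7 (t=44: INC foo by 15): {baz=-8, foo=11}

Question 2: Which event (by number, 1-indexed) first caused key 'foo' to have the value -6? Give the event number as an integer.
Answer: 5

Derivation:
Looking for first event where foo becomes -6:
  event 3: foo = -1
  event 4: foo = -4
  event 5: foo -4 -> -6  <-- first match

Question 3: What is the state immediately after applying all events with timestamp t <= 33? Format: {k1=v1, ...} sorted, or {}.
Apply events with t <= 33 (5 events):
  after event 1 (t=9: DEC baz by 1): {baz=-1}
  after event 2 (t=12: DEC baz by 7): {baz=-8}
  after event 3 (t=13: DEC foo by 1): {baz=-8, foo=-1}
  after event 4 (t=21: DEC foo by 3): {baz=-8, foo=-4}
  after event 5 (t=31: DEC foo by 2): {baz=-8, foo=-6}

Answer: {baz=-8, foo=-6}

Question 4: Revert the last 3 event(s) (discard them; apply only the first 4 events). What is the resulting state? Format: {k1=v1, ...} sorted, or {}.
Answer: {baz=-8, foo=-4}

Derivation:
Keep first 4 events (discard last 3):
  after event 1 (t=9: DEC baz by 1): {baz=-1}
  after event 2 (t=12: DEC baz by 7): {baz=-8}
  after event 3 (t=13: DEC foo by 1): {baz=-8, foo=-1}
  after event 4 (t=21: DEC foo by 3): {baz=-8, foo=-4}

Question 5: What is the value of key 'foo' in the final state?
Track key 'foo' through all 7 events:
  event 1 (t=9: DEC baz by 1): foo unchanged
  event 2 (t=12: DEC baz by 7): foo unchanged
  event 3 (t=13: DEC foo by 1): foo (absent) -> -1
  event 4 (t=21: DEC foo by 3): foo -1 -> -4
  event 5 (t=31: DEC foo by 2): foo -4 -> -6
  event 6 (t=35: INC foo by 2): foo -6 -> -4
  event 7 (t=44: INC foo by 15): foo -4 -> 11
Final: foo = 11

Answer: 11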